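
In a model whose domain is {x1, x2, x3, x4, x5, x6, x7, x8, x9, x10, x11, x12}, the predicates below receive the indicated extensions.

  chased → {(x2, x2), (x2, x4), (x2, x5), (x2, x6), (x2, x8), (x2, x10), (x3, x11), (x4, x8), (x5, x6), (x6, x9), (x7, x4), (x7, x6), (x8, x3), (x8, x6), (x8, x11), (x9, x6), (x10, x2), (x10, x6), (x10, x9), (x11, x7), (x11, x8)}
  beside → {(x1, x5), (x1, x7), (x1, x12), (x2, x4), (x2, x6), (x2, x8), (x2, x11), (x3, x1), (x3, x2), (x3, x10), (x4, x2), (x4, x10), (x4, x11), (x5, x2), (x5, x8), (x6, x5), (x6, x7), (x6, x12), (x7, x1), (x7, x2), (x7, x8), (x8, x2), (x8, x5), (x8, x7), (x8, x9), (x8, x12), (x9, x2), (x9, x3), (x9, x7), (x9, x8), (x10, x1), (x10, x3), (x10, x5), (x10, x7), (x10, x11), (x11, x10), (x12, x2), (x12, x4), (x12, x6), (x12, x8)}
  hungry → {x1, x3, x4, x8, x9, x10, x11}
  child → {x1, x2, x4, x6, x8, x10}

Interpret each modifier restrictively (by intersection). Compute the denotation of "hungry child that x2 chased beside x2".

{x4, x8}

⟦that x2 chased⟧ = {x : ⟨x2, x⟩ ∈ ⟦chased⟧} = {x2, x4, x5, x6, x8, x10}
⟦beside x2⟧ = {x : ⟨x, x2⟩ ∈ ⟦beside⟧} = {x3, x4, x5, x7, x8, x9, x12}
⟦child⟧ = {x1, x2, x4, x6, x8, x10}
… ∩ ⟦that x2 chased⟧ = {x1, x2, x4, x6, x8, x10} ∩ {x2, x4, x5, x6, x8, x10} = {x2, x4, x6, x8, x10}
… ∩ ⟦beside x2⟧ = {x2, x4, x6, x8, x10} ∩ {x3, x4, x5, x7, x8, x9, x12} = {x4, x8}
… ∩ ⟦hungry⟧ = {x4, x8} ∩ {x1, x3, x4, x8, x9, x10, x11} = {x4, x8}
So ⟦hungry child that x2 chased beside x2⟧ = {x4, x8}.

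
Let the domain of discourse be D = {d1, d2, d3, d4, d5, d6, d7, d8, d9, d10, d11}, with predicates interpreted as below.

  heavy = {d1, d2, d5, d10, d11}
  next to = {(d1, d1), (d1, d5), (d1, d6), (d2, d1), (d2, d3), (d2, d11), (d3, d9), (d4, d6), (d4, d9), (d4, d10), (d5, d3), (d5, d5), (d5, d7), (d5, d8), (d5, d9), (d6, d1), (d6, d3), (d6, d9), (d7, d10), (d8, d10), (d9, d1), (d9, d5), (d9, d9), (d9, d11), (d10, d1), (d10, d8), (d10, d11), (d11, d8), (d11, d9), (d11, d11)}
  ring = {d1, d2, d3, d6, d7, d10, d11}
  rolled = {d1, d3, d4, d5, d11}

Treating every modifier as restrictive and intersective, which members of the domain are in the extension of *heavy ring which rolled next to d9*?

{d11}

⟦which rolled⟧ = ⟦rolled⟧ = {d1, d3, d4, d5, d11}
⟦next to d9⟧ = {x : ⟨x, d9⟩ ∈ ⟦next to⟧} = {d3, d4, d5, d6, d9, d11}
⟦ring⟧ = {d1, d2, d3, d6, d7, d10, d11}
… ∩ ⟦which rolled⟧ = {d1, d2, d3, d6, d7, d10, d11} ∩ {d1, d3, d4, d5, d11} = {d1, d3, d11}
… ∩ ⟦next to d9⟧ = {d1, d3, d11} ∩ {d3, d4, d5, d6, d9, d11} = {d3, d11}
… ∩ ⟦heavy⟧ = {d3, d11} ∩ {d1, d2, d5, d10, d11} = {d11}
So ⟦heavy ring which rolled next to d9⟧ = {d11}.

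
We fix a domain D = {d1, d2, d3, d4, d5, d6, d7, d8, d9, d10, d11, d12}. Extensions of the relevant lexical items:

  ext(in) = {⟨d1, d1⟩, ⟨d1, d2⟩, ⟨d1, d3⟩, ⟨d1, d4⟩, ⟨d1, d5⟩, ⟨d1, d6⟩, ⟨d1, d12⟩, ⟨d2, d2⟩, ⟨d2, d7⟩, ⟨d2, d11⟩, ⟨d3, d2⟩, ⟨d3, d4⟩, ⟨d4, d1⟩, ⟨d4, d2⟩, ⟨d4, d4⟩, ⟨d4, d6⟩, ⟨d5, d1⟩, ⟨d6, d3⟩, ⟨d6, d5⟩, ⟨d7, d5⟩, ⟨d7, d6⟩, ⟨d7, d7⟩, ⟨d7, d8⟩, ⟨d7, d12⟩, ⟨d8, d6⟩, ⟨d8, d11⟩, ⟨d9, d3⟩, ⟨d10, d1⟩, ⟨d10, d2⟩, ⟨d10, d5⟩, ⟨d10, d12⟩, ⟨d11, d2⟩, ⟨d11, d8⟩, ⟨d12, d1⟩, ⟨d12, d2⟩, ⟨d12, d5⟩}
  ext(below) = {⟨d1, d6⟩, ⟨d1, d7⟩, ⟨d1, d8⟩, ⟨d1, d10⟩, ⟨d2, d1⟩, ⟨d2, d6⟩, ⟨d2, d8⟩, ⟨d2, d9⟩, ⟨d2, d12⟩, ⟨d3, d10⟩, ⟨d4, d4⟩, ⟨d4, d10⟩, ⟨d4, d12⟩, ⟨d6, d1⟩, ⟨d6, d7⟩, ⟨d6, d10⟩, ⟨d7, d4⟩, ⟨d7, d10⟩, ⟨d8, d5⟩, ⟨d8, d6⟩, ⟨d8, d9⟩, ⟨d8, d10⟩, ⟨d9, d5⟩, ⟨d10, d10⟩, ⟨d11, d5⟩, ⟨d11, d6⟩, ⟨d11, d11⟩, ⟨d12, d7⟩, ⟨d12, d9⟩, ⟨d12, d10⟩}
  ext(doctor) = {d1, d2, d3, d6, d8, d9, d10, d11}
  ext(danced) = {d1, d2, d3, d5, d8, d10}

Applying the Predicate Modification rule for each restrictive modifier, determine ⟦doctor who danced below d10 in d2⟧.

{d1, d3, d10}

⟦who danced⟧ = ⟦danced⟧ = {d1, d2, d3, d5, d8, d10}
⟦below d10⟧ = {x : ⟨x, d10⟩ ∈ ⟦below⟧} = {d1, d3, d4, d6, d7, d8, d10, d12}
⟦in d2⟧ = {x : ⟨x, d2⟩ ∈ ⟦in⟧} = {d1, d2, d3, d4, d10, d11, d12}
⟦doctor⟧ = {d1, d2, d3, d6, d8, d9, d10, d11}
… ∩ ⟦who danced⟧ = {d1, d2, d3, d6, d8, d9, d10, d11} ∩ {d1, d2, d3, d5, d8, d10} = {d1, d2, d3, d8, d10}
… ∩ ⟦below d10⟧ = {d1, d2, d3, d8, d10} ∩ {d1, d3, d4, d6, d7, d8, d10, d12} = {d1, d3, d8, d10}
… ∩ ⟦in d2⟧ = {d1, d3, d8, d10} ∩ {d1, d2, d3, d4, d10, d11, d12} = {d1, d3, d10}
So ⟦doctor who danced below d10 in d2⟧ = {d1, d3, d10}.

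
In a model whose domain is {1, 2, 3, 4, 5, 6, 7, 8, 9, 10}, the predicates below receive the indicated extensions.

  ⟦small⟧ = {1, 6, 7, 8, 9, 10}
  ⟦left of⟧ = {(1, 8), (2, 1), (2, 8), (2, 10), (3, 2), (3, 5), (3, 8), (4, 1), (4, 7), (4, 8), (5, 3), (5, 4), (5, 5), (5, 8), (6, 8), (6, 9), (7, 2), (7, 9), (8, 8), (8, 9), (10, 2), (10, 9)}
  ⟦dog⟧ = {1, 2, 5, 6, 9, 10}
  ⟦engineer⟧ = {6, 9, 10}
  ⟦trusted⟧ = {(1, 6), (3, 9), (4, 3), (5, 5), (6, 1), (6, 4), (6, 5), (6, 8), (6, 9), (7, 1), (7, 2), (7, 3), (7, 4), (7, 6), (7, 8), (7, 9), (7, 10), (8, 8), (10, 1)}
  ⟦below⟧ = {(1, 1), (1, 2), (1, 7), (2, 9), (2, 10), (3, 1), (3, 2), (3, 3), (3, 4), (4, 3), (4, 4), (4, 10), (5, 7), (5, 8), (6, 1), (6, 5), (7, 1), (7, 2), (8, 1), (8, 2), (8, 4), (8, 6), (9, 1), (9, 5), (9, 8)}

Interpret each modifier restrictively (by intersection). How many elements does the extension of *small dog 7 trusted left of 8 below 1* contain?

⟦7 trusted⟧ = {x : ⟨7, x⟩ ∈ ⟦trusted⟧} = {1, 2, 3, 4, 6, 8, 9, 10}
⟦left of 8⟧ = {x : ⟨x, 8⟩ ∈ ⟦left of⟧} = {1, 2, 3, 4, 5, 6, 8}
⟦below 1⟧ = {x : ⟨x, 1⟩ ∈ ⟦below⟧} = {1, 3, 6, 7, 8, 9}
⟦dog⟧ = {1, 2, 5, 6, 9, 10}
… ∩ ⟦7 trusted⟧ = {1, 2, 5, 6, 9, 10} ∩ {1, 2, 3, 4, 6, 8, 9, 10} = {1, 2, 6, 9, 10}
… ∩ ⟦left of 8⟧ = {1, 2, 6, 9, 10} ∩ {1, 2, 3, 4, 5, 6, 8} = {1, 2, 6}
… ∩ ⟦below 1⟧ = {1, 2, 6} ∩ {1, 3, 6, 7, 8, 9} = {1, 6}
… ∩ ⟦small⟧ = {1, 6} ∩ {1, 6, 7, 8, 9, 10} = {1, 6}
⟦small dog 7 trusted left of 8 below 1⟧ = {1, 6}, so the cardinality is 2.

2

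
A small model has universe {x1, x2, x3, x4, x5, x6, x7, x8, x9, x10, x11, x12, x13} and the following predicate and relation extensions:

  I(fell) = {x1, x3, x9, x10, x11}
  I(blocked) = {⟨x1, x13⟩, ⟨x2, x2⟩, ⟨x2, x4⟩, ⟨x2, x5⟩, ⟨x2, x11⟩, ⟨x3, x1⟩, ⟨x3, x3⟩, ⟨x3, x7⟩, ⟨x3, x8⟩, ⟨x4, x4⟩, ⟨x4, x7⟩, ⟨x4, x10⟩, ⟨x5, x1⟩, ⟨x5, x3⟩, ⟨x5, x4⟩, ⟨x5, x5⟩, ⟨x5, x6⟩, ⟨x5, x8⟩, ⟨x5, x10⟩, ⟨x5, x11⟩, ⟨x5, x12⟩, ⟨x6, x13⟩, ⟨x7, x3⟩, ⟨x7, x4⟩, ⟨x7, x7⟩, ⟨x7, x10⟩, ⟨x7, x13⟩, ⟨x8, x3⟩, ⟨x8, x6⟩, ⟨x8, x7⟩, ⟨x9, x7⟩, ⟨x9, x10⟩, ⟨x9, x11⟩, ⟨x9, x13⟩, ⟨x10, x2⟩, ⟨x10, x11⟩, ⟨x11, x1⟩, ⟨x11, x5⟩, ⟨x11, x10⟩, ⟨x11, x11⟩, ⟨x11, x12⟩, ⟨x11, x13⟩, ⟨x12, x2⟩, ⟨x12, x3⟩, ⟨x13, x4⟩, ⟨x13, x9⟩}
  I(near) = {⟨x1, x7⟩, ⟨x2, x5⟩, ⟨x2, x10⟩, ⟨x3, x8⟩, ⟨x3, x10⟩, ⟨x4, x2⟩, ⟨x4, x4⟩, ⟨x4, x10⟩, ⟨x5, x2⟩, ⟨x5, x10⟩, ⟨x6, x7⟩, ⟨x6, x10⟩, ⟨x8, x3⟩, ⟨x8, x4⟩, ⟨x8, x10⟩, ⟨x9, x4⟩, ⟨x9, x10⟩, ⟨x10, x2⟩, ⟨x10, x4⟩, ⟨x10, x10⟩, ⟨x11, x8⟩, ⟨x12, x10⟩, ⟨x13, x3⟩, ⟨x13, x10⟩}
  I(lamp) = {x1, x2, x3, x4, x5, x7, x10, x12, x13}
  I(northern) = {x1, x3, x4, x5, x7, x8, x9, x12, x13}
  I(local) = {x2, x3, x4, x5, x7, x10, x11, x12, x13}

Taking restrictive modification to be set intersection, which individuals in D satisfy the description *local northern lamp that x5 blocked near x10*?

⟦that x5 blocked⟧ = {x : ⟨x5, x⟩ ∈ ⟦blocked⟧} = {x1, x3, x4, x5, x6, x8, x10, x11, x12}
⟦near x10⟧ = {x : ⟨x, x10⟩ ∈ ⟦near⟧} = {x2, x3, x4, x5, x6, x8, x9, x10, x12, x13}
⟦lamp⟧ = {x1, x2, x3, x4, x5, x7, x10, x12, x13}
… ∩ ⟦that x5 blocked⟧ = {x1, x2, x3, x4, x5, x7, x10, x12, x13} ∩ {x1, x3, x4, x5, x6, x8, x10, x11, x12} = {x1, x3, x4, x5, x10, x12}
… ∩ ⟦near x10⟧ = {x1, x3, x4, x5, x10, x12} ∩ {x2, x3, x4, x5, x6, x8, x9, x10, x12, x13} = {x3, x4, x5, x10, x12}
… ∩ ⟦local⟧ = {x3, x4, x5, x10, x12} ∩ {x2, x3, x4, x5, x7, x10, x11, x12, x13} = {x3, x4, x5, x10, x12}
… ∩ ⟦northern⟧ = {x3, x4, x5, x10, x12} ∩ {x1, x3, x4, x5, x7, x8, x9, x12, x13} = {x3, x4, x5, x12}
So ⟦local northern lamp that x5 blocked near x10⟧ = {x3, x4, x5, x12}.

{x3, x4, x5, x12}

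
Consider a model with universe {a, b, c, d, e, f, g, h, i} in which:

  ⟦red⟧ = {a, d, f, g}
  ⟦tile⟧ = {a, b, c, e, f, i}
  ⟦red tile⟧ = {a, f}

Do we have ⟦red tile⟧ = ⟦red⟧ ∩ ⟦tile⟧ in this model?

yes

⟦red⟧ ∩ ⟦tile⟧ = {a, d, f, g} ∩ {a, b, c, e, f, i} = {a, f}
Observed ⟦red tile⟧ = {a, f}.
These coincide, so the modifier is intersective here.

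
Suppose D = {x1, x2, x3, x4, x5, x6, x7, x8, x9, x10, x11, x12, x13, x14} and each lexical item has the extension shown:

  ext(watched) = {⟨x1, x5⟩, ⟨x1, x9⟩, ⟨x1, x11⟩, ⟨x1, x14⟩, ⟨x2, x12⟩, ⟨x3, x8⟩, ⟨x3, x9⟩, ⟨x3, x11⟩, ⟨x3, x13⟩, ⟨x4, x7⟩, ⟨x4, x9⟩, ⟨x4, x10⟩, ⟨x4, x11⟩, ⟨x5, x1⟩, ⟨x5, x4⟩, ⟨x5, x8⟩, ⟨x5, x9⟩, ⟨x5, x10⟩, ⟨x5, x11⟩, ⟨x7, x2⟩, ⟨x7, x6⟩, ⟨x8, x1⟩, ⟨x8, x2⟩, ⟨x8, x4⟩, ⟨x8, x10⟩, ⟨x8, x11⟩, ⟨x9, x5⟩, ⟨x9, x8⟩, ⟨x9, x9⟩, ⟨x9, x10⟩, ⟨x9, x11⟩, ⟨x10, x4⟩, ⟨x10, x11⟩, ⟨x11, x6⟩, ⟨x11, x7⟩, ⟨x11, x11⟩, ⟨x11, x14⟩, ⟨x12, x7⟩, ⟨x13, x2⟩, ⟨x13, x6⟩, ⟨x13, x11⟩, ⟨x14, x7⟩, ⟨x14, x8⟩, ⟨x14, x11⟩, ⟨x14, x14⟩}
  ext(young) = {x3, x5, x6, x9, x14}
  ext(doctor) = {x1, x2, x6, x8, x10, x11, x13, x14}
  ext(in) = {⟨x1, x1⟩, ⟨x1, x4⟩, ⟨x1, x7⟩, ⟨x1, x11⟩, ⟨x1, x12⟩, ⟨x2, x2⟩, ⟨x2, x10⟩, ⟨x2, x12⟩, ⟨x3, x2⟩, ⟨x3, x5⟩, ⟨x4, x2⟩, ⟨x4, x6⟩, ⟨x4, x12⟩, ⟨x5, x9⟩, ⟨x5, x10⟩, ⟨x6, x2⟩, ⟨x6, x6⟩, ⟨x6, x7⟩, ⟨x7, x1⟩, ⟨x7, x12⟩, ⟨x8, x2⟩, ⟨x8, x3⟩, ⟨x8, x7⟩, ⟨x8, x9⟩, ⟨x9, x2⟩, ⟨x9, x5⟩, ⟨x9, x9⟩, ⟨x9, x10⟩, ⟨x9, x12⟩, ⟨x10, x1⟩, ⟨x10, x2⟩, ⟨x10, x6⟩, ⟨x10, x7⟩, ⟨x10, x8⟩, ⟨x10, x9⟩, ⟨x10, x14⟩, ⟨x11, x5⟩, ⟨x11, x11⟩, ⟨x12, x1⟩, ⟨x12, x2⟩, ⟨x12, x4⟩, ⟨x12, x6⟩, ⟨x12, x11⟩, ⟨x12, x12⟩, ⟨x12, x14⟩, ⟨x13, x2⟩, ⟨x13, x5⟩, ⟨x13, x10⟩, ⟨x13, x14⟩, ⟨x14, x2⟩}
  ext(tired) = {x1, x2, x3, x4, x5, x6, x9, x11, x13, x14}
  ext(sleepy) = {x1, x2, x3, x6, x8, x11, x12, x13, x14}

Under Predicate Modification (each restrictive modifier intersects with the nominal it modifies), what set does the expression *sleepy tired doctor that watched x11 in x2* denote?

{x13, x14}

⟦that watched x11⟧ = {x : ⟨x, x11⟩ ∈ ⟦watched⟧} = {x1, x3, x4, x5, x8, x9, x10, x11, x13, x14}
⟦in x2⟧ = {x : ⟨x, x2⟩ ∈ ⟦in⟧} = {x2, x3, x4, x6, x8, x9, x10, x12, x13, x14}
⟦doctor⟧ = {x1, x2, x6, x8, x10, x11, x13, x14}
… ∩ ⟦that watched x11⟧ = {x1, x2, x6, x8, x10, x11, x13, x14} ∩ {x1, x3, x4, x5, x8, x9, x10, x11, x13, x14} = {x1, x8, x10, x11, x13, x14}
… ∩ ⟦in x2⟧ = {x1, x8, x10, x11, x13, x14} ∩ {x2, x3, x4, x6, x8, x9, x10, x12, x13, x14} = {x8, x10, x13, x14}
… ∩ ⟦sleepy⟧ = {x8, x10, x13, x14} ∩ {x1, x2, x3, x6, x8, x11, x12, x13, x14} = {x8, x13, x14}
… ∩ ⟦tired⟧ = {x8, x13, x14} ∩ {x1, x2, x3, x4, x5, x6, x9, x11, x13, x14} = {x13, x14}
So ⟦sleepy tired doctor that watched x11 in x2⟧ = {x13, x14}.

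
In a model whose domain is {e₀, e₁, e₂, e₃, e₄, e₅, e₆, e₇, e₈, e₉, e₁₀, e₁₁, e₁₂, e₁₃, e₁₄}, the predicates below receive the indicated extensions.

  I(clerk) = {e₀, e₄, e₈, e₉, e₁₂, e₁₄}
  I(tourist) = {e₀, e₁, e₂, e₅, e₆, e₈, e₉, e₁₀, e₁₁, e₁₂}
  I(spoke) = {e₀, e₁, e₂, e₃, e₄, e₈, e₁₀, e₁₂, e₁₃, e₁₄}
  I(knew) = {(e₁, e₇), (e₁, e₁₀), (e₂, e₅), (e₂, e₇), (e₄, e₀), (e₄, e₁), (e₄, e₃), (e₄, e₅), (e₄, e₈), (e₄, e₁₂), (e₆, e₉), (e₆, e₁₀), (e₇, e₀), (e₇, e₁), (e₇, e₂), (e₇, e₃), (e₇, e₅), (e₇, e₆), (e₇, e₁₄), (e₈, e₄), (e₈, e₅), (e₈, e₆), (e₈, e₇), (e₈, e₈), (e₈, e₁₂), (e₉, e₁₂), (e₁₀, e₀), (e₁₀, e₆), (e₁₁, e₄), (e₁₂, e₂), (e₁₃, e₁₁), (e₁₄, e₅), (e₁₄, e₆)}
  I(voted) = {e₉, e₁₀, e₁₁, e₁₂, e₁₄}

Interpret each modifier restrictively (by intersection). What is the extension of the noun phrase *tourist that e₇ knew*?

{e₀, e₁, e₂, e₅, e₆}

⟦that e₇ knew⟧ = {x : ⟨e₇, x⟩ ∈ ⟦knew⟧} = {e₀, e₁, e₂, e₃, e₅, e₆, e₁₄}
⟦tourist⟧ = {e₀, e₁, e₂, e₅, e₆, e₈, e₉, e₁₀, e₁₁, e₁₂}
… ∩ ⟦that e₇ knew⟧ = {e₀, e₁, e₂, e₅, e₆, e₈, e₉, e₁₀, e₁₁, e₁₂} ∩ {e₀, e₁, e₂, e₃, e₅, e₆, e₁₄} = {e₀, e₁, e₂, e₅, e₆}
So ⟦tourist that e₇ knew⟧ = {e₀, e₁, e₂, e₅, e₆}.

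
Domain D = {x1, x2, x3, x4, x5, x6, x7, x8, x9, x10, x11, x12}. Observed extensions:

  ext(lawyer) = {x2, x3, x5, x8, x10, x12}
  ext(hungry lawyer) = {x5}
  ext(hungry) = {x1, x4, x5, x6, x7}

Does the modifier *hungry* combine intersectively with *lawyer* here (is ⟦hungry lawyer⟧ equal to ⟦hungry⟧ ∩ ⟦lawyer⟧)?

yes

⟦hungry⟧ ∩ ⟦lawyer⟧ = {x1, x4, x5, x6, x7} ∩ {x2, x3, x5, x8, x10, x12} = {x5}
Observed ⟦hungry lawyer⟧ = {x5}.
These coincide, so the modifier is intersective here.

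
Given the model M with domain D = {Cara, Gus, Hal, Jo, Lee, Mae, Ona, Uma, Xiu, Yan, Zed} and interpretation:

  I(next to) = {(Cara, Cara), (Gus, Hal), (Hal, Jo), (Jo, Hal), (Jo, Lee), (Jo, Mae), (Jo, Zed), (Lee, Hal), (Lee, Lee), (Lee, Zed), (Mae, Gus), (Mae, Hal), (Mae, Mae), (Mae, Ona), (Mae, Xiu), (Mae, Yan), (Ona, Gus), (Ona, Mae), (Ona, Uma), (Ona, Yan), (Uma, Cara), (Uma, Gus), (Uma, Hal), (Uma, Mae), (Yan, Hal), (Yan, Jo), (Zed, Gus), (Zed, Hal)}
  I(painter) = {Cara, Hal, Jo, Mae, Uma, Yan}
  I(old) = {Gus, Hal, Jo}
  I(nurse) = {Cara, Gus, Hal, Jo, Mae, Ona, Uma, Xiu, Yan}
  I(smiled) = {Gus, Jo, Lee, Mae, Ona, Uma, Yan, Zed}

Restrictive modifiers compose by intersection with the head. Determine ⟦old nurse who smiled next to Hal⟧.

{Gus, Jo}

⟦who smiled⟧ = ⟦smiled⟧ = {Gus, Jo, Lee, Mae, Ona, Uma, Yan, Zed}
⟦next to Hal⟧ = {x : ⟨x, Hal⟩ ∈ ⟦next to⟧} = {Gus, Jo, Lee, Mae, Uma, Yan, Zed}
⟦nurse⟧ = {Cara, Gus, Hal, Jo, Mae, Ona, Uma, Xiu, Yan}
… ∩ ⟦who smiled⟧ = {Cara, Gus, Hal, Jo, Mae, Ona, Uma, Xiu, Yan} ∩ {Gus, Jo, Lee, Mae, Ona, Uma, Yan, Zed} = {Gus, Jo, Mae, Ona, Uma, Yan}
… ∩ ⟦next to Hal⟧ = {Gus, Jo, Mae, Ona, Uma, Yan} ∩ {Gus, Jo, Lee, Mae, Uma, Yan, Zed} = {Gus, Jo, Mae, Uma, Yan}
… ∩ ⟦old⟧ = {Gus, Jo, Mae, Uma, Yan} ∩ {Gus, Hal, Jo} = {Gus, Jo}
So ⟦old nurse who smiled next to Hal⟧ = {Gus, Jo}.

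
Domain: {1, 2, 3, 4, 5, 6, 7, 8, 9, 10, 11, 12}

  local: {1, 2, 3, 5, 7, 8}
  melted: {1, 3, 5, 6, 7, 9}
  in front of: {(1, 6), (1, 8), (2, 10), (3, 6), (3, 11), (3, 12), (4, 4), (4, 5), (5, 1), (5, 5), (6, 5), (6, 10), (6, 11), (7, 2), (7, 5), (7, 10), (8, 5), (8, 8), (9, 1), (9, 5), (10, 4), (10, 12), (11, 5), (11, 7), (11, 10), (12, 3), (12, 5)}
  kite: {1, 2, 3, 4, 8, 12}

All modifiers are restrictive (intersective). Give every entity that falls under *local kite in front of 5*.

⟦in front of 5⟧ = {x : ⟨x, 5⟩ ∈ ⟦in front of⟧} = {4, 5, 6, 7, 8, 9, 11, 12}
⟦kite⟧ = {1, 2, 3, 4, 8, 12}
… ∩ ⟦in front of 5⟧ = {1, 2, 3, 4, 8, 12} ∩ {4, 5, 6, 7, 8, 9, 11, 12} = {4, 8, 12}
… ∩ ⟦local⟧ = {4, 8, 12} ∩ {1, 2, 3, 5, 7, 8} = {8}
So ⟦local kite in front of 5⟧ = {8}.

{8}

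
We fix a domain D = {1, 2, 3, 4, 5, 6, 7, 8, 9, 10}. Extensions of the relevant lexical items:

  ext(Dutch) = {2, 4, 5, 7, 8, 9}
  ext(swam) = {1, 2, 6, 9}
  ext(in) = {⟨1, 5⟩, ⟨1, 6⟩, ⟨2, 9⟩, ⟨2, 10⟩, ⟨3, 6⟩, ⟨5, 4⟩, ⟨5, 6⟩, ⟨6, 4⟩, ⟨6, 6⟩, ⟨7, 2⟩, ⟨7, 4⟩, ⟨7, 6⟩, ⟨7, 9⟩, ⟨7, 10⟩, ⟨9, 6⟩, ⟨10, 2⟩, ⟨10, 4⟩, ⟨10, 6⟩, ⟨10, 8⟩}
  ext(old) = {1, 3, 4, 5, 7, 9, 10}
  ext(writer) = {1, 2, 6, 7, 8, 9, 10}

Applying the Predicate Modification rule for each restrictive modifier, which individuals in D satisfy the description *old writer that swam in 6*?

⟦that swam⟧ = ⟦swam⟧ = {1, 2, 6, 9}
⟦in 6⟧ = {x : ⟨x, 6⟩ ∈ ⟦in⟧} = {1, 3, 5, 6, 7, 9, 10}
⟦writer⟧ = {1, 2, 6, 7, 8, 9, 10}
… ∩ ⟦that swam⟧ = {1, 2, 6, 7, 8, 9, 10} ∩ {1, 2, 6, 9} = {1, 2, 6, 9}
… ∩ ⟦in 6⟧ = {1, 2, 6, 9} ∩ {1, 3, 5, 6, 7, 9, 10} = {1, 6, 9}
… ∩ ⟦old⟧ = {1, 6, 9} ∩ {1, 3, 4, 5, 7, 9, 10} = {1, 9}
So ⟦old writer that swam in 6⟧ = {1, 9}.

{1, 9}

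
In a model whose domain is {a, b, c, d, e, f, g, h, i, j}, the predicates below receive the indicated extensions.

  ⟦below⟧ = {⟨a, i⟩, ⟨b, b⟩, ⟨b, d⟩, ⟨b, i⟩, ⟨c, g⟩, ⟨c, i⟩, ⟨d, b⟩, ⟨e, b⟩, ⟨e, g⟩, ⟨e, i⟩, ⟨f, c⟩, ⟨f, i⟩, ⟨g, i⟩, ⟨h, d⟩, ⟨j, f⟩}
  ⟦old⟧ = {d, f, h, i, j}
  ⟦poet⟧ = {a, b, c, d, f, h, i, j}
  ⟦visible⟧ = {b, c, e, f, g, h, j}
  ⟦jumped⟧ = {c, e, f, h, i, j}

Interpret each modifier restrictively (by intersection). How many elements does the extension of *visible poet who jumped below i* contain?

⟦who jumped⟧ = ⟦jumped⟧ = {c, e, f, h, i, j}
⟦below i⟧ = {x : ⟨x, i⟩ ∈ ⟦below⟧} = {a, b, c, e, f, g}
⟦poet⟧ = {a, b, c, d, f, h, i, j}
… ∩ ⟦who jumped⟧ = {a, b, c, d, f, h, i, j} ∩ {c, e, f, h, i, j} = {c, f, h, i, j}
… ∩ ⟦below i⟧ = {c, f, h, i, j} ∩ {a, b, c, e, f, g} = {c, f}
… ∩ ⟦visible⟧ = {c, f} ∩ {b, c, e, f, g, h, j} = {c, f}
⟦visible poet who jumped below i⟧ = {c, f}, so the cardinality is 2.

2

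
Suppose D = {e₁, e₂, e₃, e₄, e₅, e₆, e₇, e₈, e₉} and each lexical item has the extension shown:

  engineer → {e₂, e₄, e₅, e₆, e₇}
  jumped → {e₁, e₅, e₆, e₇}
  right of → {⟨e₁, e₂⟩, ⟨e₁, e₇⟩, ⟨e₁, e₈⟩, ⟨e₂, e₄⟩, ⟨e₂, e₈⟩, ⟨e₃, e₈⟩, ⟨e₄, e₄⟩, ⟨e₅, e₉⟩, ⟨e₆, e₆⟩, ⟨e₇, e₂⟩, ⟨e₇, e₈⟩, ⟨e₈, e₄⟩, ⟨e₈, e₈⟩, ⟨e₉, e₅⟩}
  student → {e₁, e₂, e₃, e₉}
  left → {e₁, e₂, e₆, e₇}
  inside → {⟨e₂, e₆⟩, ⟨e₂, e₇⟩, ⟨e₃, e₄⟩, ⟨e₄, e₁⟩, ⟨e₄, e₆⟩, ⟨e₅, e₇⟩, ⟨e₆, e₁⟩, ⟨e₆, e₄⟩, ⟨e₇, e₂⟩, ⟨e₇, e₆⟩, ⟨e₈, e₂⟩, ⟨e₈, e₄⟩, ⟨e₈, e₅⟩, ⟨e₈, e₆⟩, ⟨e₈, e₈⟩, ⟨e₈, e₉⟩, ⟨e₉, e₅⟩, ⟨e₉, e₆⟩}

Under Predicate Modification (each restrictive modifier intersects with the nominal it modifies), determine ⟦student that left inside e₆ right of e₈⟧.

⟦that left⟧ = ⟦left⟧ = {e₁, e₂, e₆, e₇}
⟦inside e₆⟧ = {x : ⟨x, e₆⟩ ∈ ⟦inside⟧} = {e₂, e₄, e₇, e₈, e₉}
⟦right of e₈⟧ = {x : ⟨x, e₈⟩ ∈ ⟦right of⟧} = {e₁, e₂, e₃, e₇, e₈}
⟦student⟧ = {e₁, e₂, e₃, e₉}
… ∩ ⟦that left⟧ = {e₁, e₂, e₃, e₉} ∩ {e₁, e₂, e₆, e₇} = {e₁, e₂}
… ∩ ⟦inside e₆⟧ = {e₁, e₂} ∩ {e₂, e₄, e₇, e₈, e₉} = {e₂}
… ∩ ⟦right of e₈⟧ = {e₂} ∩ {e₁, e₂, e₃, e₇, e₈} = {e₂}
So ⟦student that left inside e₆ right of e₈⟧ = {e₂}.

{e₂}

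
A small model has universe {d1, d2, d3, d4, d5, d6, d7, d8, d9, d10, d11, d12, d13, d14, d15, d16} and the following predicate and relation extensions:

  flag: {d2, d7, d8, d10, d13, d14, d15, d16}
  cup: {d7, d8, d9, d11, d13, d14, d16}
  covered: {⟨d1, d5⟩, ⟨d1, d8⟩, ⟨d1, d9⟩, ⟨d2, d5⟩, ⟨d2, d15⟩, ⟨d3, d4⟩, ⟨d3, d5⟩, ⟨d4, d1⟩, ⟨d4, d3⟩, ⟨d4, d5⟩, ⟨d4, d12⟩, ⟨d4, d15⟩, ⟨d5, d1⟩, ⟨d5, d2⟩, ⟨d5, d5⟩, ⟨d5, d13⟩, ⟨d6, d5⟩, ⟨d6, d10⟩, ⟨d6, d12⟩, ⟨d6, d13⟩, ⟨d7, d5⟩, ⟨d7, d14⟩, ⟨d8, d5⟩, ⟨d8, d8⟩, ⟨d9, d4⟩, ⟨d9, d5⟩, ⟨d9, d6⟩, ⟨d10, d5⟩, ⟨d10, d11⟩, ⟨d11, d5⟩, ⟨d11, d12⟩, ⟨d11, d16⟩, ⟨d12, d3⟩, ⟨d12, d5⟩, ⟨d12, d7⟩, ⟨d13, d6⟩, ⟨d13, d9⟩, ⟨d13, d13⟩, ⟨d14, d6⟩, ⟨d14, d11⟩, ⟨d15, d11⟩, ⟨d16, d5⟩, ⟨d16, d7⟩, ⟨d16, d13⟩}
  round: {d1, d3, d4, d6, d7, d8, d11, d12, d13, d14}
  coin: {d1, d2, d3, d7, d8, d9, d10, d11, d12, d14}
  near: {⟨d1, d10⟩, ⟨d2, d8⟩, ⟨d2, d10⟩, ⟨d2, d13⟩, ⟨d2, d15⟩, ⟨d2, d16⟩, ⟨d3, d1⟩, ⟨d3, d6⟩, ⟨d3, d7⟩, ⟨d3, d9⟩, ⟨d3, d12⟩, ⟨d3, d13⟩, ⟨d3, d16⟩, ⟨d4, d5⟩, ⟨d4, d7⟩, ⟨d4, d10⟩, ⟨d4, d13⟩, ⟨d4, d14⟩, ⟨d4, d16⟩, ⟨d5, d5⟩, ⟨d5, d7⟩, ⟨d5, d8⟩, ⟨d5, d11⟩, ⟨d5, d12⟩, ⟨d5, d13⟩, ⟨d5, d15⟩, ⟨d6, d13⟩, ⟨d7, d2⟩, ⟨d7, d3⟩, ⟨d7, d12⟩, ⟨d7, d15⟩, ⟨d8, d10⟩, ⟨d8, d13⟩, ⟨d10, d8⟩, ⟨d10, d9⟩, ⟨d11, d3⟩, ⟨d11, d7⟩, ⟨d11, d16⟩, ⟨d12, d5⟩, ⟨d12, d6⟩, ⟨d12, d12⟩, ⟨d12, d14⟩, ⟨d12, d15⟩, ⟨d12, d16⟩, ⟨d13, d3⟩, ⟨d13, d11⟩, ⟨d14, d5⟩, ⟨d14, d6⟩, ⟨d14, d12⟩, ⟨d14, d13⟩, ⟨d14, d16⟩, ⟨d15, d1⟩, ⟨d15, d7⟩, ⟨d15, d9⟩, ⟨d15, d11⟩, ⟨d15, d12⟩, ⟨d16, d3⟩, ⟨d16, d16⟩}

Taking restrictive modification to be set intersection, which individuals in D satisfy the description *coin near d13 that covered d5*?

⟦near d13⟧ = {x : ⟨x, d13⟩ ∈ ⟦near⟧} = {d2, d3, d4, d5, d6, d8, d14}
⟦that covered d5⟧ = {x : ⟨x, d5⟩ ∈ ⟦covered⟧} = {d1, d2, d3, d4, d5, d6, d7, d8, d9, d10, d11, d12, d16}
⟦coin⟧ = {d1, d2, d3, d7, d8, d9, d10, d11, d12, d14}
… ∩ ⟦near d13⟧ = {d1, d2, d3, d7, d8, d9, d10, d11, d12, d14} ∩ {d2, d3, d4, d5, d6, d8, d14} = {d2, d3, d8, d14}
… ∩ ⟦that covered d5⟧ = {d2, d3, d8, d14} ∩ {d1, d2, d3, d4, d5, d6, d7, d8, d9, d10, d11, d12, d16} = {d2, d3, d8}
So ⟦coin near d13 that covered d5⟧ = {d2, d3, d8}.

{d2, d3, d8}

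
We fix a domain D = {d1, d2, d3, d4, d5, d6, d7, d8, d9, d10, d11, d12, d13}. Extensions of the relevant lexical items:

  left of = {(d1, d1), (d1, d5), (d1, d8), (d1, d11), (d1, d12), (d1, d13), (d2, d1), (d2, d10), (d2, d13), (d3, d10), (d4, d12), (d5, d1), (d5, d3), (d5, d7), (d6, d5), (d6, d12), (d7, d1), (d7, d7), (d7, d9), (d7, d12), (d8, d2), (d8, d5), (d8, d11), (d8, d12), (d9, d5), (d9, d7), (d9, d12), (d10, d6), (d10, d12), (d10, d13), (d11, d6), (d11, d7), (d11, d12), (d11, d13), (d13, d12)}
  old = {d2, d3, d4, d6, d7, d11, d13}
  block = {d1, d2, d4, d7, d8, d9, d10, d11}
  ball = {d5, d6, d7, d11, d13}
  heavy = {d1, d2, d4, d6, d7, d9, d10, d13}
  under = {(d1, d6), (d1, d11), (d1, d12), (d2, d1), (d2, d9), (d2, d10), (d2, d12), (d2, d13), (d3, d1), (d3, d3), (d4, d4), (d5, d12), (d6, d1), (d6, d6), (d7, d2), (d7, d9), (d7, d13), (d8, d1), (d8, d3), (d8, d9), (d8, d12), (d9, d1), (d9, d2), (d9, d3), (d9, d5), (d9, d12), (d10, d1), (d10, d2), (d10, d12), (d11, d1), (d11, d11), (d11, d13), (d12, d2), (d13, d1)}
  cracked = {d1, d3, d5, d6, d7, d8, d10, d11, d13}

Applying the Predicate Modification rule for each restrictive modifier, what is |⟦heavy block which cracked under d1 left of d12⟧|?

1

⟦which cracked⟧ = ⟦cracked⟧ = {d1, d3, d5, d6, d7, d8, d10, d11, d13}
⟦under d1⟧ = {x : ⟨x, d1⟩ ∈ ⟦under⟧} = {d2, d3, d6, d8, d9, d10, d11, d13}
⟦left of d12⟧ = {x : ⟨x, d12⟩ ∈ ⟦left of⟧} = {d1, d4, d6, d7, d8, d9, d10, d11, d13}
⟦block⟧ = {d1, d2, d4, d7, d8, d9, d10, d11}
… ∩ ⟦which cracked⟧ = {d1, d2, d4, d7, d8, d9, d10, d11} ∩ {d1, d3, d5, d6, d7, d8, d10, d11, d13} = {d1, d7, d8, d10, d11}
… ∩ ⟦under d1⟧ = {d1, d7, d8, d10, d11} ∩ {d2, d3, d6, d8, d9, d10, d11, d13} = {d8, d10, d11}
… ∩ ⟦left of d12⟧ = {d8, d10, d11} ∩ {d1, d4, d6, d7, d8, d9, d10, d11, d13} = {d8, d10, d11}
… ∩ ⟦heavy⟧ = {d8, d10, d11} ∩ {d1, d2, d4, d6, d7, d9, d10, d13} = {d10}
⟦heavy block which cracked under d1 left of d12⟧ = {d10}, so the cardinality is 1.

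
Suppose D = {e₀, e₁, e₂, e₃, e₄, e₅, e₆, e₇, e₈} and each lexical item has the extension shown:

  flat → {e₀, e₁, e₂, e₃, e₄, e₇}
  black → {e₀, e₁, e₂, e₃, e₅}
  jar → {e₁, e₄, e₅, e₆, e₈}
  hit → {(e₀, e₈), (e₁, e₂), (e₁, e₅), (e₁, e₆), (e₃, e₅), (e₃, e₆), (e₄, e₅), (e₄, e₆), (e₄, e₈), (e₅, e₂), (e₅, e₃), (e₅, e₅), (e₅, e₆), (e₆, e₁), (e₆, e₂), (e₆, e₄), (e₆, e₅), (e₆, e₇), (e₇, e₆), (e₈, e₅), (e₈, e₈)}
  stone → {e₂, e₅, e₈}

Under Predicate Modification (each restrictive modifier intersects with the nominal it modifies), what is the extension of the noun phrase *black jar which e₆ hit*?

⟦which e₆ hit⟧ = {x : ⟨e₆, x⟩ ∈ ⟦hit⟧} = {e₁, e₂, e₄, e₅, e₇}
⟦jar⟧ = {e₁, e₄, e₅, e₆, e₈}
… ∩ ⟦which e₆ hit⟧ = {e₁, e₄, e₅, e₆, e₈} ∩ {e₁, e₂, e₄, e₅, e₇} = {e₁, e₄, e₅}
… ∩ ⟦black⟧ = {e₁, e₄, e₅} ∩ {e₀, e₁, e₂, e₃, e₅} = {e₁, e₅}
So ⟦black jar which e₆ hit⟧ = {e₁, e₅}.

{e₁, e₅}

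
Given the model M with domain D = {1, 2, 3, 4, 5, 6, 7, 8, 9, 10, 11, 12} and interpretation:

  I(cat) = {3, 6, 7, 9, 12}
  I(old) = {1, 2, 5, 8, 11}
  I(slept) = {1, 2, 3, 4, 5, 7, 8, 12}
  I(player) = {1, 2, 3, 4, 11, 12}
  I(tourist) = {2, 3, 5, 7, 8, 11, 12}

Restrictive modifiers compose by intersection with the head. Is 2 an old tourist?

yes

⟦tourist⟧ = {2, 3, 5, 7, 8, 11, 12}
… ∩ ⟦old⟧ = {2, 3, 5, 7, 8, 11, 12} ∩ {1, 2, 5, 8, 11} = {2, 5, 8, 11}
⟦old tourist⟧ = {2, 5, 8, 11}; 2 ∈ this set.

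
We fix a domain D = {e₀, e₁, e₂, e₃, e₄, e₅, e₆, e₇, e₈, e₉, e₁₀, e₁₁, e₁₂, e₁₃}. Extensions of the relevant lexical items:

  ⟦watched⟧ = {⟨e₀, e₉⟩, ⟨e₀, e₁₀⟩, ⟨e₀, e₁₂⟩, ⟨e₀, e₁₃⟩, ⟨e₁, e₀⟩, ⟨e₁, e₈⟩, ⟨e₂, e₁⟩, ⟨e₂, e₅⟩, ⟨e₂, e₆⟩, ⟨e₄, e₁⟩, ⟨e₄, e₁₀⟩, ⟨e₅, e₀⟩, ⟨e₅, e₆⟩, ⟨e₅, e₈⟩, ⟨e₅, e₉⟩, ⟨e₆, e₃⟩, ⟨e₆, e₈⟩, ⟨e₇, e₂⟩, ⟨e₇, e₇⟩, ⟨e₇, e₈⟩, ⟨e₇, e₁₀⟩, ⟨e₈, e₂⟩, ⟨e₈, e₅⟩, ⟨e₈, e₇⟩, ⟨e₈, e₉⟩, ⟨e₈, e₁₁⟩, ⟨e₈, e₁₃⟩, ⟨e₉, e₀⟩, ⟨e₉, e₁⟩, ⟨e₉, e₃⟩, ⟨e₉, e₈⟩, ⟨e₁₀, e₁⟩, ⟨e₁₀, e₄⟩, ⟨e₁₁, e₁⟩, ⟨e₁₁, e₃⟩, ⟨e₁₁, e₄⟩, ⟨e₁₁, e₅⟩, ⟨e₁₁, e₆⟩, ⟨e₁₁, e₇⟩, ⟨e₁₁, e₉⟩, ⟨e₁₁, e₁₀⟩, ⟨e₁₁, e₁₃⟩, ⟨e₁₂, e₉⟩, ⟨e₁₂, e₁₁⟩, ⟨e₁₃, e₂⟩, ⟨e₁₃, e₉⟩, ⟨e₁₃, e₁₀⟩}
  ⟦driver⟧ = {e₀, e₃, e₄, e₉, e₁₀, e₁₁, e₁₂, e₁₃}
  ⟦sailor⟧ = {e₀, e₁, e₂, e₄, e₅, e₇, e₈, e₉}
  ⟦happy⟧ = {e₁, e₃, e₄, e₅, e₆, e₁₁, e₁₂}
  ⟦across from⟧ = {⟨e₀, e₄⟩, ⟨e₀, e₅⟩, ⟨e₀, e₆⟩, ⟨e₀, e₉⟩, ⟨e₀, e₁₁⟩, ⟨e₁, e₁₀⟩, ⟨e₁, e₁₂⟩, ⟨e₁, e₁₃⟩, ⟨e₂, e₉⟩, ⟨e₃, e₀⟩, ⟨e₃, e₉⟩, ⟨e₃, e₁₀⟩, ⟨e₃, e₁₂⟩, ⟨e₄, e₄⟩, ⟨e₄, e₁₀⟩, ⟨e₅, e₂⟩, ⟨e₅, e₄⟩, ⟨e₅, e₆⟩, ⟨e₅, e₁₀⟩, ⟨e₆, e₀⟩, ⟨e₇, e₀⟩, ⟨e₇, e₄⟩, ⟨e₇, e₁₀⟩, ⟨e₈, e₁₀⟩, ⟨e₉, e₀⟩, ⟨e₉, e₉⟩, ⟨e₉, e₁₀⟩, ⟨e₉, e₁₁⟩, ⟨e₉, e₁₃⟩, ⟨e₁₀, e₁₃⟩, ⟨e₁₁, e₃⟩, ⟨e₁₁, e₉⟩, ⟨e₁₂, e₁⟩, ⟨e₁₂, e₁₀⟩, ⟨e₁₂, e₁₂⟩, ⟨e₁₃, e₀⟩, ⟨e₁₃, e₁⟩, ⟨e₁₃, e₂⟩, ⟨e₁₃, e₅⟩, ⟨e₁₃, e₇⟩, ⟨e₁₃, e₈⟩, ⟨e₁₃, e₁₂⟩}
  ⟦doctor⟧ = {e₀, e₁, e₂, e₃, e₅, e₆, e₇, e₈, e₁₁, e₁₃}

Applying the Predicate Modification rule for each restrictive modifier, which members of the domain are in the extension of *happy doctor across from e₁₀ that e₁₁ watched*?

⟦across from e₁₀⟧ = {x : ⟨x, e₁₀⟩ ∈ ⟦across from⟧} = {e₁, e₃, e₄, e₅, e₇, e₈, e₉, e₁₂}
⟦that e₁₁ watched⟧ = {x : ⟨e₁₁, x⟩ ∈ ⟦watched⟧} = {e₁, e₃, e₄, e₅, e₆, e₇, e₉, e₁₀, e₁₃}
⟦doctor⟧ = {e₀, e₁, e₂, e₃, e₅, e₆, e₇, e₈, e₁₁, e₁₃}
… ∩ ⟦across from e₁₀⟧ = {e₀, e₁, e₂, e₃, e₅, e₆, e₇, e₈, e₁₁, e₁₃} ∩ {e₁, e₃, e₄, e₅, e₇, e₈, e₉, e₁₂} = {e₁, e₃, e₅, e₇, e₈}
… ∩ ⟦that e₁₁ watched⟧ = {e₁, e₃, e₅, e₇, e₈} ∩ {e₁, e₃, e₄, e₅, e₆, e₇, e₉, e₁₀, e₁₃} = {e₁, e₃, e₅, e₇}
… ∩ ⟦happy⟧ = {e₁, e₃, e₅, e₇} ∩ {e₁, e₃, e₄, e₅, e₆, e₁₁, e₁₂} = {e₁, e₃, e₅}
So ⟦happy doctor across from e₁₀ that e₁₁ watched⟧ = {e₁, e₃, e₅}.

{e₁, e₃, e₅}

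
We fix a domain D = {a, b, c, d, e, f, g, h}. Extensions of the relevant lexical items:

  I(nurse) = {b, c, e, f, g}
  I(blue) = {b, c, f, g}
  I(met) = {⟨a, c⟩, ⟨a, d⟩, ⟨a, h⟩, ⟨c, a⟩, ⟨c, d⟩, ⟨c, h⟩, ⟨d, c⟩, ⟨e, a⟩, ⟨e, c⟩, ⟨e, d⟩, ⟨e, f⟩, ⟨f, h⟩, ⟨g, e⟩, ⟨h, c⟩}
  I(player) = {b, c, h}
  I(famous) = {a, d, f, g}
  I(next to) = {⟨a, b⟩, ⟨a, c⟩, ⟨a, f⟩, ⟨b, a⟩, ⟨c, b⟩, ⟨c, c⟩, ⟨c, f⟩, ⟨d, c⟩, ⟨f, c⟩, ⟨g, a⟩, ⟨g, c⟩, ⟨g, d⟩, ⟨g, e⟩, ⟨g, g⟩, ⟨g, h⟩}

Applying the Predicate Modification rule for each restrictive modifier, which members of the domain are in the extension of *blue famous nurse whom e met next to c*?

{f}

⟦whom e met⟧ = {x : ⟨e, x⟩ ∈ ⟦met⟧} = {a, c, d, f}
⟦next to c⟧ = {x : ⟨x, c⟩ ∈ ⟦next to⟧} = {a, c, d, f, g}
⟦nurse⟧ = {b, c, e, f, g}
… ∩ ⟦whom e met⟧ = {b, c, e, f, g} ∩ {a, c, d, f} = {c, f}
… ∩ ⟦next to c⟧ = {c, f} ∩ {a, c, d, f, g} = {c, f}
… ∩ ⟦blue⟧ = {c, f} ∩ {b, c, f, g} = {c, f}
… ∩ ⟦famous⟧ = {c, f} ∩ {a, d, f, g} = {f}
So ⟦blue famous nurse whom e met next to c⟧ = {f}.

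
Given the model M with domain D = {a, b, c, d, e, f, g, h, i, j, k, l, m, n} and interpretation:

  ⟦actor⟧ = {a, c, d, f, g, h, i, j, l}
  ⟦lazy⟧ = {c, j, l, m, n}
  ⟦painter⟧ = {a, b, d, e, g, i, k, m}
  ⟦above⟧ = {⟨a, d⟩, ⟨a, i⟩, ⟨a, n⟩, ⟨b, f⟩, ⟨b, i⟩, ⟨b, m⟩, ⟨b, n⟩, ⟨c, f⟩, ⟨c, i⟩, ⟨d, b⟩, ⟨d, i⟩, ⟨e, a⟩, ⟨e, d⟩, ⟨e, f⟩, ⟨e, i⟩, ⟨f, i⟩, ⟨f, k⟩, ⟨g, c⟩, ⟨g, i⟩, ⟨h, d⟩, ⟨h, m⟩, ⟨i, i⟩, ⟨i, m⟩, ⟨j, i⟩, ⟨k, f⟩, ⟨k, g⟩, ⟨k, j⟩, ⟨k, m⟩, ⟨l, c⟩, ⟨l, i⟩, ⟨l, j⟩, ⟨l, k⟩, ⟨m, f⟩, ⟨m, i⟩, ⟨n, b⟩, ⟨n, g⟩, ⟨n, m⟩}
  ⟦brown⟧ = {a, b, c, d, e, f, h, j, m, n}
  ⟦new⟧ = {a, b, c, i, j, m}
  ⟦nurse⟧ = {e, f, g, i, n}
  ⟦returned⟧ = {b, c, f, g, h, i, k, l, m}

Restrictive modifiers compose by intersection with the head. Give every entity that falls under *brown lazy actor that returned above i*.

{c}

⟦that returned⟧ = ⟦returned⟧ = {b, c, f, g, h, i, k, l, m}
⟦above i⟧ = {x : ⟨x, i⟩ ∈ ⟦above⟧} = {a, b, c, d, e, f, g, i, j, l, m}
⟦actor⟧ = {a, c, d, f, g, h, i, j, l}
… ∩ ⟦that returned⟧ = {a, c, d, f, g, h, i, j, l} ∩ {b, c, f, g, h, i, k, l, m} = {c, f, g, h, i, l}
… ∩ ⟦above i⟧ = {c, f, g, h, i, l} ∩ {a, b, c, d, e, f, g, i, j, l, m} = {c, f, g, i, l}
… ∩ ⟦brown⟧ = {c, f, g, i, l} ∩ {a, b, c, d, e, f, h, j, m, n} = {c, f}
… ∩ ⟦lazy⟧ = {c, f} ∩ {c, j, l, m, n} = {c}
So ⟦brown lazy actor that returned above i⟧ = {c}.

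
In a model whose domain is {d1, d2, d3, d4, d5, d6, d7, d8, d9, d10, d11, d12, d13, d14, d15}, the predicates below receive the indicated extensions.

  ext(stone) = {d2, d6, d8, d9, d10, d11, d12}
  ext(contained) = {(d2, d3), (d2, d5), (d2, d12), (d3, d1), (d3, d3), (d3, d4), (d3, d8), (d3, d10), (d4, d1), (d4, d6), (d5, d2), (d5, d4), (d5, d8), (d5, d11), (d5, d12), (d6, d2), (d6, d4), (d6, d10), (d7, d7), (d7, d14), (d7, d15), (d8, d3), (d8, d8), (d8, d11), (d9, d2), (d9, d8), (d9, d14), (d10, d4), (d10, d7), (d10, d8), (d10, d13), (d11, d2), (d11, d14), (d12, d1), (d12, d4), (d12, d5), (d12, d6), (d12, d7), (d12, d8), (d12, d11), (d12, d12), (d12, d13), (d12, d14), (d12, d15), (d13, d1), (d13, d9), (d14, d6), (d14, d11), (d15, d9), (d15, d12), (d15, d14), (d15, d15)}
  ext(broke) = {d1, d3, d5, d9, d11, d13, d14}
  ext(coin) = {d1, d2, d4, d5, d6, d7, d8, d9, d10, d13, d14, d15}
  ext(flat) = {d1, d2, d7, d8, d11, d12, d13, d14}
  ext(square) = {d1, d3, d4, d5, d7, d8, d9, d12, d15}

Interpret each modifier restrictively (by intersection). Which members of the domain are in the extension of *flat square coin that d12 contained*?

{d1, d7, d8}

⟦that d12 contained⟧ = {x : ⟨d12, x⟩ ∈ ⟦contained⟧} = {d1, d4, d5, d6, d7, d8, d11, d12, d13, d14, d15}
⟦coin⟧ = {d1, d2, d4, d5, d6, d7, d8, d9, d10, d13, d14, d15}
… ∩ ⟦that d12 contained⟧ = {d1, d2, d4, d5, d6, d7, d8, d9, d10, d13, d14, d15} ∩ {d1, d4, d5, d6, d7, d8, d11, d12, d13, d14, d15} = {d1, d4, d5, d6, d7, d8, d13, d14, d15}
… ∩ ⟦flat⟧ = {d1, d4, d5, d6, d7, d8, d13, d14, d15} ∩ {d1, d2, d7, d8, d11, d12, d13, d14} = {d1, d7, d8, d13, d14}
… ∩ ⟦square⟧ = {d1, d7, d8, d13, d14} ∩ {d1, d3, d4, d5, d7, d8, d9, d12, d15} = {d1, d7, d8}
So ⟦flat square coin that d12 contained⟧ = {d1, d7, d8}.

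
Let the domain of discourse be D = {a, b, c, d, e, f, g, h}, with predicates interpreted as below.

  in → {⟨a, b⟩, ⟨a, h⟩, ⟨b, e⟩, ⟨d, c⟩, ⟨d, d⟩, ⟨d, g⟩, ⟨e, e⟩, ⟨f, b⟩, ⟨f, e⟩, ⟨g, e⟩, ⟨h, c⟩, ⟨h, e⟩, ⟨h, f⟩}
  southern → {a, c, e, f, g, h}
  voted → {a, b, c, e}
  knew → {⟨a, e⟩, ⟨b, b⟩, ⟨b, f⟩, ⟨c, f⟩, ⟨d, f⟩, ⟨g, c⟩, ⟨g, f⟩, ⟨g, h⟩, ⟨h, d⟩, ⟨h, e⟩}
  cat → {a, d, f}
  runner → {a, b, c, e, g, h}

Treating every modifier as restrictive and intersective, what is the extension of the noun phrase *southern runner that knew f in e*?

⟦that knew f⟧ = {x : ⟨x, f⟩ ∈ ⟦knew⟧} = {b, c, d, g}
⟦in e⟧ = {x : ⟨x, e⟩ ∈ ⟦in⟧} = {b, e, f, g, h}
⟦runner⟧ = {a, b, c, e, g, h}
… ∩ ⟦that knew f⟧ = {a, b, c, e, g, h} ∩ {b, c, d, g} = {b, c, g}
… ∩ ⟦in e⟧ = {b, c, g} ∩ {b, e, f, g, h} = {b, g}
… ∩ ⟦southern⟧ = {b, g} ∩ {a, c, e, f, g, h} = {g}
So ⟦southern runner that knew f in e⟧ = {g}.

{g}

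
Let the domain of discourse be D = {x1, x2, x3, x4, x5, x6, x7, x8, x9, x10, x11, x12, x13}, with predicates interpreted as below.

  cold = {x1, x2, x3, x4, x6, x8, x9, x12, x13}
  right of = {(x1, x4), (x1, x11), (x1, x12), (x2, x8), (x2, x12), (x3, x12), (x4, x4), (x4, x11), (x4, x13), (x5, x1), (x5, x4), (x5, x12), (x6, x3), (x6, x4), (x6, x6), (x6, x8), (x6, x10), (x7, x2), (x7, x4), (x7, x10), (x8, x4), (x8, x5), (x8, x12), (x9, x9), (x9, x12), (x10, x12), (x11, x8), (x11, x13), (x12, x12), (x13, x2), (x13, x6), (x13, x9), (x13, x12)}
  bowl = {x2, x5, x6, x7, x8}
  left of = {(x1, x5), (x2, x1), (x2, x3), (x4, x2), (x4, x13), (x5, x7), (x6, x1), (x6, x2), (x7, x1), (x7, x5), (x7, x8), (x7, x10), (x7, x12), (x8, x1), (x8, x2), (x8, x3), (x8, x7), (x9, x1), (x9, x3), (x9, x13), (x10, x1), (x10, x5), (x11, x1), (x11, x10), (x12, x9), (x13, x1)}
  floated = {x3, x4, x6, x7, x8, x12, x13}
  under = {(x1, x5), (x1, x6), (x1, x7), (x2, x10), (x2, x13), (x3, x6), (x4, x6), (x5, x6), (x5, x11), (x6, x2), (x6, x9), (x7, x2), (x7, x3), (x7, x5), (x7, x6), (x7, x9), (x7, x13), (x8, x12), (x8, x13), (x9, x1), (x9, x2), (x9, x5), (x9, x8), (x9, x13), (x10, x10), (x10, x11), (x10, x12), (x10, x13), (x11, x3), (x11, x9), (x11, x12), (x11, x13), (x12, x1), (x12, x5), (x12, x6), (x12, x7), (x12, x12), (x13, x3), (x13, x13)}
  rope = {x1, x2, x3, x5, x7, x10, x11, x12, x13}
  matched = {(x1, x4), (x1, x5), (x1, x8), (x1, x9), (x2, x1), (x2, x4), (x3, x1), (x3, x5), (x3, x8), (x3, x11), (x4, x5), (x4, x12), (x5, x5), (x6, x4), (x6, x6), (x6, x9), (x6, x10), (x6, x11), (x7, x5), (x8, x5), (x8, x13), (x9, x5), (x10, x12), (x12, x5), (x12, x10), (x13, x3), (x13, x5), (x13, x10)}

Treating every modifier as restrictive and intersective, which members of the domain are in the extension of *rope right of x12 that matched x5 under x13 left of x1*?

⟦right of x12⟧ = {x : ⟨x, x12⟩ ∈ ⟦right of⟧} = {x1, x2, x3, x5, x8, x9, x10, x12, x13}
⟦that matched x5⟧ = {x : ⟨x, x5⟩ ∈ ⟦matched⟧} = {x1, x3, x4, x5, x7, x8, x9, x12, x13}
⟦under x13⟧ = {x : ⟨x, x13⟩ ∈ ⟦under⟧} = {x2, x7, x8, x9, x10, x11, x13}
⟦left of x1⟧ = {x : ⟨x, x1⟩ ∈ ⟦left of⟧} = {x2, x6, x7, x8, x9, x10, x11, x13}
⟦rope⟧ = {x1, x2, x3, x5, x7, x10, x11, x12, x13}
… ∩ ⟦right of x12⟧ = {x1, x2, x3, x5, x7, x10, x11, x12, x13} ∩ {x1, x2, x3, x5, x8, x9, x10, x12, x13} = {x1, x2, x3, x5, x10, x12, x13}
… ∩ ⟦that matched x5⟧ = {x1, x2, x3, x5, x10, x12, x13} ∩ {x1, x3, x4, x5, x7, x8, x9, x12, x13} = {x1, x3, x5, x12, x13}
… ∩ ⟦under x13⟧ = {x1, x3, x5, x12, x13} ∩ {x2, x7, x8, x9, x10, x11, x13} = {x13}
… ∩ ⟦left of x1⟧ = {x13} ∩ {x2, x6, x7, x8, x9, x10, x11, x13} = {x13}
So ⟦rope right of x12 that matched x5 under x13 left of x1⟧ = {x13}.

{x13}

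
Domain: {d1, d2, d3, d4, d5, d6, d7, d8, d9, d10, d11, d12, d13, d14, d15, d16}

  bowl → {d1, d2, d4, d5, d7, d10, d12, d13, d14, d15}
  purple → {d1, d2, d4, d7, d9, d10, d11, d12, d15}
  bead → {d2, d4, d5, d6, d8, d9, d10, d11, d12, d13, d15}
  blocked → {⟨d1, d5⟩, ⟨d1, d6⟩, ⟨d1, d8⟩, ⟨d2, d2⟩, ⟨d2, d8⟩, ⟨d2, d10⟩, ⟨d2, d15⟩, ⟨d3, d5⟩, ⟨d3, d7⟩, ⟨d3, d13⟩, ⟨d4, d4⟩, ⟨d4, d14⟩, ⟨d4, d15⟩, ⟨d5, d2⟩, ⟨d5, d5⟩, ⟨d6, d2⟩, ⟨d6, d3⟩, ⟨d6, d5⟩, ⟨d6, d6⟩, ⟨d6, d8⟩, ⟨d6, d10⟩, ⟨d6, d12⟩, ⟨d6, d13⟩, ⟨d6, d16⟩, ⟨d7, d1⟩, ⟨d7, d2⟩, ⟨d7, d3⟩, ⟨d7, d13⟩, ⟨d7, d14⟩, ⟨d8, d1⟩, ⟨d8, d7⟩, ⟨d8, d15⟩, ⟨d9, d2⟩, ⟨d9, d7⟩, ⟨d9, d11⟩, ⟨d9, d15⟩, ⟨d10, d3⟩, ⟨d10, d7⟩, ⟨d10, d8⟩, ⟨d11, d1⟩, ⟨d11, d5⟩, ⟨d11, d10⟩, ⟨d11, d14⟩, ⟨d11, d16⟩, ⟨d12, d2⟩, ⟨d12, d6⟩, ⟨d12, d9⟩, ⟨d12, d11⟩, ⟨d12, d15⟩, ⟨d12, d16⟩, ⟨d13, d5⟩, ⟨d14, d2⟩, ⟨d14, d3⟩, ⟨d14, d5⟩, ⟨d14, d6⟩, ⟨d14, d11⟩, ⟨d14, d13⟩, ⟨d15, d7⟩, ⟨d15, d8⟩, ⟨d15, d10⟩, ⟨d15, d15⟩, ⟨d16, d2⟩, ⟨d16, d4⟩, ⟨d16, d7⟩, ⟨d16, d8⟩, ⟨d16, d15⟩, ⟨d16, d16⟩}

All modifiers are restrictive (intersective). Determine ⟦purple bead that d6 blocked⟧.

{d2, d10, d12}

⟦that d6 blocked⟧ = {x : ⟨d6, x⟩ ∈ ⟦blocked⟧} = {d2, d3, d5, d6, d8, d10, d12, d13, d16}
⟦bead⟧ = {d2, d4, d5, d6, d8, d9, d10, d11, d12, d13, d15}
… ∩ ⟦that d6 blocked⟧ = {d2, d4, d5, d6, d8, d9, d10, d11, d12, d13, d15} ∩ {d2, d3, d5, d6, d8, d10, d12, d13, d16} = {d2, d5, d6, d8, d10, d12, d13}
… ∩ ⟦purple⟧ = {d2, d5, d6, d8, d10, d12, d13} ∩ {d1, d2, d4, d7, d9, d10, d11, d12, d15} = {d2, d10, d12}
So ⟦purple bead that d6 blocked⟧ = {d2, d10, d12}.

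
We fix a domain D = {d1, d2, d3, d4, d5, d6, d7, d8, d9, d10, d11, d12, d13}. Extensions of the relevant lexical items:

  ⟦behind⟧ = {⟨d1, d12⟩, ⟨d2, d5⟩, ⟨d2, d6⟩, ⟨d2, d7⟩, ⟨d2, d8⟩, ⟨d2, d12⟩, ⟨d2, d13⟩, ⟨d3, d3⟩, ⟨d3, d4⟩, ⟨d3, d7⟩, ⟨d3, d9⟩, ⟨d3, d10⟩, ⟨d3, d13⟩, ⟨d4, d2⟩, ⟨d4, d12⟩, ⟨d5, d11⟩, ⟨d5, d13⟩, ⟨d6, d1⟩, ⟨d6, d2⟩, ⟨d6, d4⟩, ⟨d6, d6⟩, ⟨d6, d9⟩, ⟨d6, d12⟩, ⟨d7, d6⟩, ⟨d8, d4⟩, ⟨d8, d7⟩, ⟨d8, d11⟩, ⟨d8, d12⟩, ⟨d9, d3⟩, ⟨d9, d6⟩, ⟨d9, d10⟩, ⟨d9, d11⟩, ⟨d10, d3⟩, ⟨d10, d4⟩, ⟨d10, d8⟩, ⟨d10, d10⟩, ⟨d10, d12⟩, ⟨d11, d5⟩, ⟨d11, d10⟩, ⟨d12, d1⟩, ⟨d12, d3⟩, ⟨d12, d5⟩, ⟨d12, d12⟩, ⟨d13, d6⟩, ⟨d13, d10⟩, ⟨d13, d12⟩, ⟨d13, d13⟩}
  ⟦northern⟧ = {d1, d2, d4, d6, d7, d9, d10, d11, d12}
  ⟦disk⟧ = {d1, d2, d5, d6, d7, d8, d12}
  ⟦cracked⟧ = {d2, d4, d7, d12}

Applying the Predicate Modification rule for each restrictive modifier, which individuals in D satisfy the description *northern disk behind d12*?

{d1, d2, d6, d12}

⟦behind d12⟧ = {x : ⟨x, d12⟩ ∈ ⟦behind⟧} = {d1, d2, d4, d6, d8, d10, d12, d13}
⟦disk⟧ = {d1, d2, d5, d6, d7, d8, d12}
… ∩ ⟦behind d12⟧ = {d1, d2, d5, d6, d7, d8, d12} ∩ {d1, d2, d4, d6, d8, d10, d12, d13} = {d1, d2, d6, d8, d12}
… ∩ ⟦northern⟧ = {d1, d2, d6, d8, d12} ∩ {d1, d2, d4, d6, d7, d9, d10, d11, d12} = {d1, d2, d6, d12}
So ⟦northern disk behind d12⟧ = {d1, d2, d6, d12}.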